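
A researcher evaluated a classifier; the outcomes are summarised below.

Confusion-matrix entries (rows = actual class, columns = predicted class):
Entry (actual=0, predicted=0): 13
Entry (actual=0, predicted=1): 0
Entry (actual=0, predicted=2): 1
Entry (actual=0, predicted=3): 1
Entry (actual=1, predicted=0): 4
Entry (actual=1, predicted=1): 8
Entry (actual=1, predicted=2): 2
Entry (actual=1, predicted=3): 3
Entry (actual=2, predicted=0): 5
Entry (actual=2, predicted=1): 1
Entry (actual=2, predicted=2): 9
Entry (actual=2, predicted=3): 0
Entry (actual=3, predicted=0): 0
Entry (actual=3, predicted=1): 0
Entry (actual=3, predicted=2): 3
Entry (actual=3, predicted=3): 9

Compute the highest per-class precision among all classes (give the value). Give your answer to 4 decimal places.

0.8889

Per-class precision (TP/(TP+FP)):
  0: TP=13, FP=4+5+0=9 → 13/22 = 0.59091
  1: TP=8, FP=0+1+0=1 → 8/9 = 0.88889
  2: TP=9, FP=1+2+3=6 → 9/15 = 0.60000
  3: TP=9, FP=1+3+0=4 → 9/13 = 0.69231
Highest is class '1' with precision = 0.8889.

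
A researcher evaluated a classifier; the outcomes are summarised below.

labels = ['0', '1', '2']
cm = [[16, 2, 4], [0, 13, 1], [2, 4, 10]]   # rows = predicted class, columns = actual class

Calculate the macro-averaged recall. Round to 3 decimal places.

0.747

Per-class recall (TP/(TP+FN)):
  0: TP=16, FN=0+2=2 → 16/18 = 0.8889
  1: TP=13, FN=2+4=6 → 13/19 = 0.6842
  2: TP=10, FN=4+1=5 → 10/15 = 0.6667
Macro-recall = mean = (0.8889 + 0.6842 + 0.6667) / 3 = 0.747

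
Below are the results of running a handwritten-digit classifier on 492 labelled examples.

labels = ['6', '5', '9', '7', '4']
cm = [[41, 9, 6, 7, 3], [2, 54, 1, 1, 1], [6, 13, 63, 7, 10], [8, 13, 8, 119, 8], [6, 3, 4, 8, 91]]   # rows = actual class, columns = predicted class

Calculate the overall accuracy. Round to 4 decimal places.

0.7480

Accuracy = trace / total = (41+54+63+119+91=368) / 492 = 368/492 = 0.7480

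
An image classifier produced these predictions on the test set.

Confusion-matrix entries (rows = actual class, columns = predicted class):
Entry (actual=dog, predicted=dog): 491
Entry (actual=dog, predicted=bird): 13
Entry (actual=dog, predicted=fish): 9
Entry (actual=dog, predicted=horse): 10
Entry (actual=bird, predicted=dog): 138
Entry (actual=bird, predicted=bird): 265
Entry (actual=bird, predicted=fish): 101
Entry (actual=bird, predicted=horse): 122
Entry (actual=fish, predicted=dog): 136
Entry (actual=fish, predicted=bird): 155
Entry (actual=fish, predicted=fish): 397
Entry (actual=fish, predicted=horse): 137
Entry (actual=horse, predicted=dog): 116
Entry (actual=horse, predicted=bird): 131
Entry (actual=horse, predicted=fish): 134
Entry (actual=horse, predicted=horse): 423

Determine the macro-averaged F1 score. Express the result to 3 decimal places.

Per-class F1 score (2·TP/(2·TP+FP+FN)):
  dog: TP=491, FP=138+136+116=390, FN=13+9+10=32 → 982/1404 = 0.6994
  bird: TP=265, FP=13+155+131=299, FN=138+101+122=361 → 530/1190 = 0.4454
  fish: TP=397, FP=9+101+134=244, FN=136+155+137=428 → 794/1466 = 0.5416
  horse: TP=423, FP=10+122+137=269, FN=116+131+134=381 → 846/1496 = 0.5655
Macro-F1 score = mean = (0.6994 + 0.4454 + 0.5416 + 0.5655) / 4 = 0.563

0.563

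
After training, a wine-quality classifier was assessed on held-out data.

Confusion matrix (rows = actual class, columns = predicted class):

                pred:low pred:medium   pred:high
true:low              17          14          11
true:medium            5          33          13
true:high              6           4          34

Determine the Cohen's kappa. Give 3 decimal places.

0.416

Observed agreement pₒ = trace/N = 84/137 = 0.6131
Expected agreement pₑ = Σ (rowᵢ·colᵢ)/N² = (42·28 + 51·51 + 44·58)/137² = 0.3372
κ = (pₒ − pₑ)/(1 − pₑ) = (0.6131 − 0.3372)/(1 − 0.3372) = 0.416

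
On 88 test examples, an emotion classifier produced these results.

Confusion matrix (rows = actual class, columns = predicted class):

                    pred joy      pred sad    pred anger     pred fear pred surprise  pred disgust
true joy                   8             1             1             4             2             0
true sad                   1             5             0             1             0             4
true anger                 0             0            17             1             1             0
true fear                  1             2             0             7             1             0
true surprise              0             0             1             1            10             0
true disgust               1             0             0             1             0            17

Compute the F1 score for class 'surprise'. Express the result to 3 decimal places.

One-vs-rest for 'surprise': TP = diagonal; FP = other classes predicted 'surprise'; FN = 'surprise' predicted as other.
F1 score = 2·TP/(2·TP+FP+FN).
surprise: TP=10, FP=2+0+1+1+0=4, FN=0+0+1+1+0=2 → 20/26 = 0.7692

0.769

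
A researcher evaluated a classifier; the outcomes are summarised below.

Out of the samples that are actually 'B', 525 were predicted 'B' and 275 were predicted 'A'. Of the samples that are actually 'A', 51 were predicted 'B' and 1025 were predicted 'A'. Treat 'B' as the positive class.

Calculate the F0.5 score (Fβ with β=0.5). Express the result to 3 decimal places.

Fβ = (1+β²)·TP / ((1+β²)·TP + β²·FN + FP), with β²=1/4
= 1.25·525 / (1.25·525 + 0.25·275 + 51) = 0.846

0.846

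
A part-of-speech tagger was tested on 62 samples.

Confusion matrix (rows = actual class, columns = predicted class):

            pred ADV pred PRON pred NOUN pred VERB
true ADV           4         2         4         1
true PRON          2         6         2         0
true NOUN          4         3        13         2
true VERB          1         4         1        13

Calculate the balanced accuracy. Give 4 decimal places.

0.5597

Balanced accuracy = mean of per-class recall.
  ADV: recall = 4/11 = 0.36364
  PRON: recall = 6/10 = 0.60000
  NOUN: recall = 13/22 = 0.59091
  VERB: recall = 13/19 = 0.68421
Mean = (0.36364 + 0.60000 + 0.59091 + 0.68421) / 4 = 0.5597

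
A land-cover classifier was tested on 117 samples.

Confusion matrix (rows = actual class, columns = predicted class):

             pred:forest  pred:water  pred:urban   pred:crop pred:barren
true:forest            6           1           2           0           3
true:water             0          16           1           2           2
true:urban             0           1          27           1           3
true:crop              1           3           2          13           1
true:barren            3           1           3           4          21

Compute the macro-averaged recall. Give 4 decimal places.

Per-class recall (TP/(TP+FN)):
  forest: TP=6, FN=1+2+0+3=6 → 6/12 = 0.50000
  water: TP=16, FN=0+1+2+2=5 → 16/21 = 0.76190
  urban: TP=27, FN=0+1+1+3=5 → 27/32 = 0.84375
  crop: TP=13, FN=1+3+2+1=7 → 13/20 = 0.65000
  barren: TP=21, FN=3+1+3+4=11 → 21/32 = 0.65625
Macro-recall = mean = (0.50000 + 0.76190 + 0.84375 + 0.65000 + 0.65625) / 5 = 0.6824

0.6824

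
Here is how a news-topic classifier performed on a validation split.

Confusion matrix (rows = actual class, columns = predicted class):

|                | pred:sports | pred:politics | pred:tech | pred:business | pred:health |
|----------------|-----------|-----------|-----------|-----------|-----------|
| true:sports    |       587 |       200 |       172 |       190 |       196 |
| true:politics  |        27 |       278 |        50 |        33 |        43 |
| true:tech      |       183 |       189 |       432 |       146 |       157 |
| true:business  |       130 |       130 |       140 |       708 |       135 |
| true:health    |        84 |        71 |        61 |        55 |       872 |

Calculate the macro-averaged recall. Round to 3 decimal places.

Per-class recall (TP/(TP+FN)):
  sports: TP=587, FN=200+172+190+196=758 → 587/1345 = 0.4364
  politics: TP=278, FN=27+50+33+43=153 → 278/431 = 0.6450
  tech: TP=432, FN=183+189+146+157=675 → 432/1107 = 0.3902
  business: TP=708, FN=130+130+140+135=535 → 708/1243 = 0.5696
  health: TP=872, FN=84+71+61+55=271 → 872/1143 = 0.7629
Macro-recall = mean = (0.4364 + 0.6450 + 0.3902 + 0.5696 + 0.7629) / 5 = 0.561

0.561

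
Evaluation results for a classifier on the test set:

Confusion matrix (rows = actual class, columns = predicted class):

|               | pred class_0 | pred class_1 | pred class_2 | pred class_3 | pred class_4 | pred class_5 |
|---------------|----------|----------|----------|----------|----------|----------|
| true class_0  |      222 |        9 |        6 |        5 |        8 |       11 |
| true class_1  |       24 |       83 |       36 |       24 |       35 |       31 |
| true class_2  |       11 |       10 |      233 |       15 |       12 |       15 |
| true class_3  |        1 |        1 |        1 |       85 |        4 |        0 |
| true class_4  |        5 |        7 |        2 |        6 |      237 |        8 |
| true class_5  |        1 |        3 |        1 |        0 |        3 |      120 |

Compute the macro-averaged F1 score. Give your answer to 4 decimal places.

0.7487

Per-class F1 score (2·TP/(2·TP+FP+FN)):
  class_0: TP=222, FP=24+11+1+5+1=42, FN=9+6+5+8+11=39 → 444/525 = 0.84571
  class_1: TP=83, FP=9+10+1+7+3=30, FN=24+36+24+35+31=150 → 166/346 = 0.47977
  class_2: TP=233, FP=6+36+1+2+1=46, FN=11+10+15+12+15=63 → 466/575 = 0.81043
  class_3: TP=85, FP=5+24+15+6+0=50, FN=1+1+1+4+0=7 → 170/227 = 0.74890
  class_4: TP=237, FP=8+35+12+4+3=62, FN=5+7+2+6+8=28 → 474/564 = 0.84043
  class_5: TP=120, FP=11+31+15+0+8=65, FN=1+3+1+0+3=8 → 240/313 = 0.76677
Macro-F1 score = mean = (0.84571 + 0.47977 + 0.81043 + 0.74890 + 0.84043 + 0.76677) / 6 = 0.7487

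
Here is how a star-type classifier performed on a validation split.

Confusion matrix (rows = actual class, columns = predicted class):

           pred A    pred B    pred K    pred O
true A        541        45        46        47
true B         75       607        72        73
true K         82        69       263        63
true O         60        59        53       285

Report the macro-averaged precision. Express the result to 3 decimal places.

0.677

Per-class precision (TP/(TP+FP)):
  A: TP=541, FP=75+82+60=217 → 541/758 = 0.7137
  B: TP=607, FP=45+69+59=173 → 607/780 = 0.7782
  K: TP=263, FP=46+72+53=171 → 263/434 = 0.6060
  O: TP=285, FP=47+73+63=183 → 285/468 = 0.6090
Macro-precision = mean = (0.7137 + 0.7782 + 0.6060 + 0.6090) / 4 = 0.677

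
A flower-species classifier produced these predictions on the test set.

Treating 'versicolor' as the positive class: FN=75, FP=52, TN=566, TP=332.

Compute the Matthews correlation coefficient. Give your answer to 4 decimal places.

0.7395

MCC = (TP·TN − FP·FN) / √((TP+FP)(TP+FN)(TN+FP)(TN+FN))
Numerator = 332·566 − 52·75 = 184012
Denominator = √(384·407·618·641) = √61911615744 = 248820.4488
MCC = 184012 / 248820.4488 = 0.7395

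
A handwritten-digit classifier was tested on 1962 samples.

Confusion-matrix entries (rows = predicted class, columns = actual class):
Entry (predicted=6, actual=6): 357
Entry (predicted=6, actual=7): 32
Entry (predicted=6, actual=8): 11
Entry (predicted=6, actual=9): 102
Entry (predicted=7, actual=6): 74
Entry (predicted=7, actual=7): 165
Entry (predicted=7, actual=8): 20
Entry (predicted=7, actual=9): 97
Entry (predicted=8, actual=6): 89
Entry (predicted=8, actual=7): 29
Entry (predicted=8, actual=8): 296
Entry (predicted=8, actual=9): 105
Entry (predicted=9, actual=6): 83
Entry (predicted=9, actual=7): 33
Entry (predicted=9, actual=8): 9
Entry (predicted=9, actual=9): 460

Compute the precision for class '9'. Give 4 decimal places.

0.7863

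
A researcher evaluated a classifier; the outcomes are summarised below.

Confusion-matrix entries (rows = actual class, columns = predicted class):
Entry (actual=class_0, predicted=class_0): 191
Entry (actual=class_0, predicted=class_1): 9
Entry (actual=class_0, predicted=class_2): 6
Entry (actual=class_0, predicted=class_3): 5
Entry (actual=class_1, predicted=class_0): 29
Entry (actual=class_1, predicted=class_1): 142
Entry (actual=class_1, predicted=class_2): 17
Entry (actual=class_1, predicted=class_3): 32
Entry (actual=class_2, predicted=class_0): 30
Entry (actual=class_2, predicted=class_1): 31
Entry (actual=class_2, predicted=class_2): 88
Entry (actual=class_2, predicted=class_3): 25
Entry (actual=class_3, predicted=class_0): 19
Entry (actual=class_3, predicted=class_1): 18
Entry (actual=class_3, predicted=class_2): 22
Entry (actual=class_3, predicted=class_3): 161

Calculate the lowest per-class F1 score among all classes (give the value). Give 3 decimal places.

0.573

Per-class F1 score (2·TP/(2·TP+FP+FN)):
  class_0: TP=191, FP=29+30+19=78, FN=9+6+5=20 → 382/480 = 0.7958
  class_1: TP=142, FP=9+31+18=58, FN=29+17+32=78 → 284/420 = 0.6762
  class_2: TP=88, FP=6+17+22=45, FN=30+31+25=86 → 176/307 = 0.5733
  class_3: TP=161, FP=5+32+25=62, FN=19+18+22=59 → 322/443 = 0.7269
Lowest is class 'class_2' with F1 score = 0.573.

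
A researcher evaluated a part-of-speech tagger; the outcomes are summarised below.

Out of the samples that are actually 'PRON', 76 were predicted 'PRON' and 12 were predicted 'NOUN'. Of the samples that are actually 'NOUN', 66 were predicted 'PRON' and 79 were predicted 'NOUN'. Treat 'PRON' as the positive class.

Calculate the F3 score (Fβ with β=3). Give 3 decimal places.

0.814

Fβ = (1+β²)·TP / ((1+β²)·TP + β²·FN + FP), with β²=9
= 10·76 / (10·76 + 9·12 + 66) = 0.814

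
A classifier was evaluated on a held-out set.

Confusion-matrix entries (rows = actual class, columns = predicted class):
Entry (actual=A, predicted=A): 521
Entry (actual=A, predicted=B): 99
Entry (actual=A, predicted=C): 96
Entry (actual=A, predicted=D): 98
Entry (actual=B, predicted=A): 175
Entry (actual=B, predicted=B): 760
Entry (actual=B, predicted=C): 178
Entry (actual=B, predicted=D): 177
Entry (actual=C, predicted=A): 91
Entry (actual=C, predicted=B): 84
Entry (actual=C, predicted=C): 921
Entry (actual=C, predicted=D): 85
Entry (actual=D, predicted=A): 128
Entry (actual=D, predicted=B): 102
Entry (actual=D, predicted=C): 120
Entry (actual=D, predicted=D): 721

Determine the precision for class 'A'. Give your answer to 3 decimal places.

0.569

One-vs-rest for 'A': TP = diagonal; FP = other classes predicted 'A'; FN = 'A' predicted as other.
precision = TP/(TP+FP).
A: TP=521, FP=175+91+128=394 → 521/915 = 0.5694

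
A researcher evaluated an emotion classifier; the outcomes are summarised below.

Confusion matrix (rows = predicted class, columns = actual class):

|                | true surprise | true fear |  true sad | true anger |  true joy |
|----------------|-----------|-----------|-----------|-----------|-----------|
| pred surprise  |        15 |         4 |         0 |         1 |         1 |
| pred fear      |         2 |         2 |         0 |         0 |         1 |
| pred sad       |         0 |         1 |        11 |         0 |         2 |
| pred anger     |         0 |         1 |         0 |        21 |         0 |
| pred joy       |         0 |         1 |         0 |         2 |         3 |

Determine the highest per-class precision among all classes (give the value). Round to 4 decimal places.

Per-class precision (TP/(TP+FP)):
  surprise: TP=15, FP=4+0+1+1=6 → 15/21 = 0.71429
  fear: TP=2, FP=2+0+0+1=3 → 2/5 = 0.40000
  sad: TP=11, FP=0+1+0+2=3 → 11/14 = 0.78571
  anger: TP=21, FP=0+1+0+0=1 → 21/22 = 0.95455
  joy: TP=3, FP=0+1+0+2=3 → 3/6 = 0.50000
Highest is class 'anger' with precision = 0.9545.

0.9545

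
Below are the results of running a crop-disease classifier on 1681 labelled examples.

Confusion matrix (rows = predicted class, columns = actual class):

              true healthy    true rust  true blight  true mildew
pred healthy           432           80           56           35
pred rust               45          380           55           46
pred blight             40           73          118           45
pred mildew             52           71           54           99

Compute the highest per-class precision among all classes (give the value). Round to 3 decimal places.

Per-class precision (TP/(TP+FP)):
  healthy: TP=432, FP=80+56+35=171 → 432/603 = 0.7164
  rust: TP=380, FP=45+55+46=146 → 380/526 = 0.7224
  blight: TP=118, FP=40+73+45=158 → 118/276 = 0.4275
  mildew: TP=99, FP=52+71+54=177 → 99/276 = 0.3587
Highest is class 'rust' with precision = 0.722.

0.722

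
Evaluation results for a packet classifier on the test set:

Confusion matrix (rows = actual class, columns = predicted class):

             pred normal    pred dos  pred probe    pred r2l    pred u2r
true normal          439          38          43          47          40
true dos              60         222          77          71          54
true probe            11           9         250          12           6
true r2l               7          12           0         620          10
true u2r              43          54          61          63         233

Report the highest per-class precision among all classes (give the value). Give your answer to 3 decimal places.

0.784

Per-class precision (TP/(TP+FP)):
  normal: TP=439, FP=60+11+7+43=121 → 439/560 = 0.7839
  dos: TP=222, FP=38+9+12+54=113 → 222/335 = 0.6627
  probe: TP=250, FP=43+77+0+61=181 → 250/431 = 0.5800
  r2l: TP=620, FP=47+71+12+63=193 → 620/813 = 0.7626
  u2r: TP=233, FP=40+54+6+10=110 → 233/343 = 0.6793
Highest is class 'normal' with precision = 0.784.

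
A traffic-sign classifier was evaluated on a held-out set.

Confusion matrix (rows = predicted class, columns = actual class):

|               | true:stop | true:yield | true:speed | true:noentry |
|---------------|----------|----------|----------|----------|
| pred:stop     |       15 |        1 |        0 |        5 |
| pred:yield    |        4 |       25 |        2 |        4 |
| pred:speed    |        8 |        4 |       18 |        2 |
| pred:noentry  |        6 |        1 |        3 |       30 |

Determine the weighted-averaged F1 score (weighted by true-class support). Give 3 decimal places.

0.682

Per-class F1 score (2·TP/(2·TP+FP+FN)):
  stop: TP=15, FP=1+0+5=6, FN=4+8+6=18 → 30/54 = 0.5556
  yield: TP=25, FP=4+2+4=10, FN=1+4+1=6 → 50/66 = 0.7576
  speed: TP=18, FP=8+4+2=14, FN=0+2+3=5 → 36/55 = 0.6545
  noentry: TP=30, FP=6+1+3=10, FN=5+4+2=11 → 60/81 = 0.7407
Weighted-F1 score = Σ (supportᵢ/N)·F1 scoreᵢ with N=128: (33/128)·0.5556 + (31/128)·0.7576 + (23/128)·0.6545 + (41/128)·0.7407 = 0.682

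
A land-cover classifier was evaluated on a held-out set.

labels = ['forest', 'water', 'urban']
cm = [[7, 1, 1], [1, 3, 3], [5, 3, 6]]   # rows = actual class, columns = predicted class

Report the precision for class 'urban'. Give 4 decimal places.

One-vs-rest for 'urban': TP = diagonal; FP = other classes predicted 'urban'; FN = 'urban' predicted as other.
precision = TP/(TP+FP).
urban: TP=6, FP=1+3=4 → 6/10 = 0.60000

0.6000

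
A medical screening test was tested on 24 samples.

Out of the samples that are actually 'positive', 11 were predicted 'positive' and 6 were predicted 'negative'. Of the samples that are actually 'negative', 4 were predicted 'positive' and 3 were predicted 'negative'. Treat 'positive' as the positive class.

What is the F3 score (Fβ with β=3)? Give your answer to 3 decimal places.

0.655

Fβ = (1+β²)·TP / ((1+β²)·TP + β²·FN + FP), with β²=9
= 10·11 / (10·11 + 9·6 + 4) = 0.655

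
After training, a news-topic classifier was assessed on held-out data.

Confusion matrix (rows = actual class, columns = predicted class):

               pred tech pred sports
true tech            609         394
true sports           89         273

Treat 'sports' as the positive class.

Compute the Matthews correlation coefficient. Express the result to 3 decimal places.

0.319

MCC = (TP·TN − FP·FN) / √((TP+FP)(TP+FN)(TN+FP)(TN+FN))
Numerator = 273·609 − 394·89 = 131191
Denominator = √(667·362·1003·698) = √169040496676 = 411145.3474
MCC = 131191 / 411145.3474 = 0.319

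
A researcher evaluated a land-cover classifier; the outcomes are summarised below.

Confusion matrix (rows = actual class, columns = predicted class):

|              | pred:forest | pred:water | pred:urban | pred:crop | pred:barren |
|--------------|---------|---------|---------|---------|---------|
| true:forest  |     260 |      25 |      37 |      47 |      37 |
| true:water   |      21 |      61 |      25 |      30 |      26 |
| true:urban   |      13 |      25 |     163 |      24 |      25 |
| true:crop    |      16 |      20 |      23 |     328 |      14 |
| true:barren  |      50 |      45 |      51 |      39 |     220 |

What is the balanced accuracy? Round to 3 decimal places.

0.606

Balanced accuracy = mean of per-class recall.
  forest: recall = 260/406 = 0.6404
  water: recall = 61/163 = 0.3742
  urban: recall = 163/250 = 0.6520
  crop: recall = 328/401 = 0.8180
  barren: recall = 220/405 = 0.5432
Mean = (0.6404 + 0.3742 + 0.6520 + 0.8180 + 0.5432) / 5 = 0.606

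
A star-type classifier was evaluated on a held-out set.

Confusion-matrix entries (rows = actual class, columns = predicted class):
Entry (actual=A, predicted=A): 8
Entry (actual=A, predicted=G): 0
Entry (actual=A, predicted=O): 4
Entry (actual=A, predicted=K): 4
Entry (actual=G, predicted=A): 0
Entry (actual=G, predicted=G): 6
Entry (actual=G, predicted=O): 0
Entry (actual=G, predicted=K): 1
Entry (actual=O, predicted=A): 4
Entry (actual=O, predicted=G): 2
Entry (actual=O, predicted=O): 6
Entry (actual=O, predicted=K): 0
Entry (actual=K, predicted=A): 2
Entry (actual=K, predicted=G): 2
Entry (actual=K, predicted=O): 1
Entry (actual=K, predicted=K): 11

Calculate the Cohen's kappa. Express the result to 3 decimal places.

0.468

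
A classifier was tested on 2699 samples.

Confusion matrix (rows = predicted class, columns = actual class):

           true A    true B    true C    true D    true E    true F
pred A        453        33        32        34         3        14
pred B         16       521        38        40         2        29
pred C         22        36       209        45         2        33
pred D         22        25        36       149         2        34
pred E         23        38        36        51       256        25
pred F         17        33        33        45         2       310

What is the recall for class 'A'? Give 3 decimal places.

Treat 'A' as positive and all other classes as negative.
recall = TP/(TP+FN).
A: TP=453, FN=16+22+22+23+17=100 → 453/553 = 0.8192

0.819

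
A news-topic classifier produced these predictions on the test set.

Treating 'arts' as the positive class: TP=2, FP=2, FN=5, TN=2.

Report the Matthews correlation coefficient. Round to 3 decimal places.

MCC = (TP·TN − FP·FN) / √((TP+FP)(TP+FN)(TN+FP)(TN+FN))
Numerator = 2·2 − 2·5 = -6
Denominator = √(4·7·4·7) = √784 = 28.0000
MCC = -6 / 28.0000 = -0.214

-0.214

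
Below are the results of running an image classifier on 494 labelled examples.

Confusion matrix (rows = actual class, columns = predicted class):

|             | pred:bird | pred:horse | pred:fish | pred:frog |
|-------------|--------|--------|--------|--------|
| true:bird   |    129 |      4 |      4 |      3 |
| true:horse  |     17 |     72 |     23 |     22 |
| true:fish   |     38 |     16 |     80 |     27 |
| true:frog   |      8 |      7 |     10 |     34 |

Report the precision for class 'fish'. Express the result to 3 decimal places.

Take TP from the diagonal, FP from the rest of the 'fish' prediction marginal, FN from the rest of the 'fish' actual marginal.
precision = TP/(TP+FP).
fish: TP=80, FP=4+23+10=37 → 80/117 = 0.6838

0.684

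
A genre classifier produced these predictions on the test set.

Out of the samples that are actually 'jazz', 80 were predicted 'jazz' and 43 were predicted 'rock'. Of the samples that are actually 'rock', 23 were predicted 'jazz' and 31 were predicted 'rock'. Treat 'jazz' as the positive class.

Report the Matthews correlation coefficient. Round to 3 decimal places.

MCC = (TP·TN − FP·FN) / √((TP+FP)(TP+FN)(TN+FP)(TN+FN))
Numerator = 80·31 − 23·43 = 1491
Denominator = √(103·123·54·74) = √50625324 = 7115.1475
MCC = 1491 / 7115.1475 = 0.210

0.210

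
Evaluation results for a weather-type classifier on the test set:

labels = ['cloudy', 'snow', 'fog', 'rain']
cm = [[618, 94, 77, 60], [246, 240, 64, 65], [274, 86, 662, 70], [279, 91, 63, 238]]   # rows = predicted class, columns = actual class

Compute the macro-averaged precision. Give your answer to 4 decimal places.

0.5198

Per-class precision (TP/(TP+FP)):
  cloudy: TP=618, FP=94+77+60=231 → 618/849 = 0.72792
  snow: TP=240, FP=246+64+65=375 → 240/615 = 0.39024
  fog: TP=662, FP=274+86+70=430 → 662/1092 = 0.60623
  rain: TP=238, FP=279+91+63=433 → 238/671 = 0.35469
Macro-precision = mean = (0.72792 + 0.39024 + 0.60623 + 0.35469) / 4 = 0.5198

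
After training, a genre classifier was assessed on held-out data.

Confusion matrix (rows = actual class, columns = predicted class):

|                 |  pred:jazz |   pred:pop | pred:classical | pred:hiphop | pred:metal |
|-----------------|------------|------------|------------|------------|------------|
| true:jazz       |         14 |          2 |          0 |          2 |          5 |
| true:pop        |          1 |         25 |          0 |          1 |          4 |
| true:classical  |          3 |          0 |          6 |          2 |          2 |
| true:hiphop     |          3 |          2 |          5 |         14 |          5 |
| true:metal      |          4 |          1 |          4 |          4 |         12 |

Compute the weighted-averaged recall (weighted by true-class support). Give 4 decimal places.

0.5868

Per-class recall (TP/(TP+FN)):
  jazz: TP=14, FN=2+0+2+5=9 → 14/23 = 0.60870
  pop: TP=25, FN=1+0+1+4=6 → 25/31 = 0.80645
  classical: TP=6, FN=3+0+2+2=7 → 6/13 = 0.46154
  hiphop: TP=14, FN=3+2+5+5=15 → 14/29 = 0.48276
  metal: TP=12, FN=4+1+4+4=13 → 12/25 = 0.48000
Weighted-recall = Σ (supportᵢ/N)·recallᵢ with N=121: (23/121)·0.60870 + (31/121)·0.80645 + (13/121)·0.46154 + (29/121)·0.48276 + (25/121)·0.48000 = 0.5868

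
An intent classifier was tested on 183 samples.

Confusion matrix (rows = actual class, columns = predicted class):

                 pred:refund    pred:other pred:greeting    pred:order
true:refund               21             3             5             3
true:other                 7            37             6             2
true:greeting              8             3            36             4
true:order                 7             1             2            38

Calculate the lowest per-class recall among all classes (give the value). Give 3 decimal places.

Per-class recall (TP/(TP+FN)):
  refund: TP=21, FN=3+5+3=11 → 21/32 = 0.6563
  other: TP=37, FN=7+6+2=15 → 37/52 = 0.7115
  greeting: TP=36, FN=8+3+4=15 → 36/51 = 0.7059
  order: TP=38, FN=7+1+2=10 → 38/48 = 0.7917
Lowest is class 'refund' with recall = 0.656.

0.656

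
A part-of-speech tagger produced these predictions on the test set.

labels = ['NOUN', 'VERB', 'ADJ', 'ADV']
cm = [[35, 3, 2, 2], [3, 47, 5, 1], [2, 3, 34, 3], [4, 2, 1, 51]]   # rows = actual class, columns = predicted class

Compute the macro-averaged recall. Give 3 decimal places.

0.840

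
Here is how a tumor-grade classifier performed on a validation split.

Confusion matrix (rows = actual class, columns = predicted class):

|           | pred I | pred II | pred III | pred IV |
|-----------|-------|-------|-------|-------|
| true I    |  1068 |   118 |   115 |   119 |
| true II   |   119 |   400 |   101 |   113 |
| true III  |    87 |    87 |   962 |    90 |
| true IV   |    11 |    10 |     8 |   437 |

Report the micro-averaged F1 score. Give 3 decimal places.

Micro-averaging pools counts across classes: ΣTP=2867, ΣFP=978, ΣFN=978.
Micro-F1 score = 2·TP/(2·TP+FP+FN) on pooled counts = 0.746 (equals overall accuracy in single-label multiclass).

0.746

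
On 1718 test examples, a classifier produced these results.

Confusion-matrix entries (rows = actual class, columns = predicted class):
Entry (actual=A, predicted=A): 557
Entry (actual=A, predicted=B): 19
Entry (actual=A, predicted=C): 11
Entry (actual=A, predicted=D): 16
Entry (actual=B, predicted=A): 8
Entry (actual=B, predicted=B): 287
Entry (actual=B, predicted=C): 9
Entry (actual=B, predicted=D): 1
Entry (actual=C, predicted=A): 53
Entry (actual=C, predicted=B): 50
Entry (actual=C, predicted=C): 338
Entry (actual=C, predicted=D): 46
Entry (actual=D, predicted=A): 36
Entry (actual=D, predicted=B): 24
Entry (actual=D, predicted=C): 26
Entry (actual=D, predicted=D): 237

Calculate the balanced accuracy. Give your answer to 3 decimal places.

0.823

Balanced accuracy = mean of per-class recall.
  A: recall = 557/603 = 0.9237
  B: recall = 287/305 = 0.9410
  C: recall = 338/487 = 0.6940
  D: recall = 237/323 = 0.7337
Mean = (0.9237 + 0.9410 + 0.6940 + 0.7337) / 4 = 0.823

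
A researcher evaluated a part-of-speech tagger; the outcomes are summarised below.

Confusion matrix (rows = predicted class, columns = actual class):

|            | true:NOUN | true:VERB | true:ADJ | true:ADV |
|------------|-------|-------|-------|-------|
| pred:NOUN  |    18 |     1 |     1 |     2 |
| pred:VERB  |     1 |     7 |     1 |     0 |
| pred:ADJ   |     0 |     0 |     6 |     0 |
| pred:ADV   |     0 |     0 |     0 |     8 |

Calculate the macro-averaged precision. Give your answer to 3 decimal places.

0.899

Per-class precision (TP/(TP+FP)):
  NOUN: TP=18, FP=1+1+2=4 → 18/22 = 0.8182
  VERB: TP=7, FP=1+1+0=2 → 7/9 = 0.7778
  ADJ: TP=6, FP=0+0+0=0 → 6/6 = 1.0000
  ADV: TP=8, FP=0+0+0=0 → 8/8 = 1.0000
Macro-precision = mean = (0.8182 + 0.7778 + 1.0000 + 1.0000) / 4 = 0.899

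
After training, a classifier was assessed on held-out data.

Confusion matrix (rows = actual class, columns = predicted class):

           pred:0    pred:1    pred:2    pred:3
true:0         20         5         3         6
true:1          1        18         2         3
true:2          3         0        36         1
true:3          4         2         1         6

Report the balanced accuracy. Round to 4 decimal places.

0.6749

Balanced accuracy = mean of per-class recall.
  0: recall = 20/34 = 0.58824
  1: recall = 18/24 = 0.75000
  2: recall = 36/40 = 0.90000
  3: recall = 6/13 = 0.46154
Mean = (0.58824 + 0.75000 + 0.90000 + 0.46154) / 4 = 0.6749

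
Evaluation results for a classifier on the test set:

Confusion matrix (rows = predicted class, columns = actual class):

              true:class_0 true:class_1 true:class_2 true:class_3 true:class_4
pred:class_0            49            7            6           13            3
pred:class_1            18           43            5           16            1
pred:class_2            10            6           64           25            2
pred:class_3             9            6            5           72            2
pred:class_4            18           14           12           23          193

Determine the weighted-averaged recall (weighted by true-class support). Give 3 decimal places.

0.677

Per-class recall (TP/(TP+FN)):
  class_0: TP=49, FN=18+10+9+18=55 → 49/104 = 0.4712
  class_1: TP=43, FN=7+6+6+14=33 → 43/76 = 0.5658
  class_2: TP=64, FN=6+5+5+12=28 → 64/92 = 0.6957
  class_3: TP=72, FN=13+16+25+23=77 → 72/149 = 0.4832
  class_4: TP=193, FN=3+1+2+2=8 → 193/201 = 0.9602
Weighted-recall = Σ (supportᵢ/N)·recallᵢ with N=622: (104/622)·0.4712 + (76/622)·0.5658 + (92/622)·0.6957 + (149/622)·0.4832 + (201/622)·0.9602 = 0.677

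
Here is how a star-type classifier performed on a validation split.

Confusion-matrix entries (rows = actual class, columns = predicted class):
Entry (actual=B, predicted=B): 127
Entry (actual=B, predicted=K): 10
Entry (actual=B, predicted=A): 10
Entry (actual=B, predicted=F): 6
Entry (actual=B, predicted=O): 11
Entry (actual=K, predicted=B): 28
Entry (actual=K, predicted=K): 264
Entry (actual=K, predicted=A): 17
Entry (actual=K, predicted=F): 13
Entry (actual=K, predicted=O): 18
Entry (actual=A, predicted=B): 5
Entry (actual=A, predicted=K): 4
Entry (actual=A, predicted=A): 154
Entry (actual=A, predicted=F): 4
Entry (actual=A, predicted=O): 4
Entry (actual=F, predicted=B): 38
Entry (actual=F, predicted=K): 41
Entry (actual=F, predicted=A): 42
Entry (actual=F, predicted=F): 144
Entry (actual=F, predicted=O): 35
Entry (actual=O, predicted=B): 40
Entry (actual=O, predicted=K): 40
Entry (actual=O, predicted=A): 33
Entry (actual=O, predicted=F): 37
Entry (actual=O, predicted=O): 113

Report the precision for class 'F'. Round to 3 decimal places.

Treat 'F' as positive and all other classes as negative.
precision = TP/(TP+FP).
F: TP=144, FP=6+13+4+37=60 → 144/204 = 0.7059

0.706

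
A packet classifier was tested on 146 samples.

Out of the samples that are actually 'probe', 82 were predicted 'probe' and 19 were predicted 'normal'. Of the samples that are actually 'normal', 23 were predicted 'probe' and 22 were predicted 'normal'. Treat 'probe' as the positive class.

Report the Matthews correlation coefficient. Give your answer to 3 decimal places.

0.309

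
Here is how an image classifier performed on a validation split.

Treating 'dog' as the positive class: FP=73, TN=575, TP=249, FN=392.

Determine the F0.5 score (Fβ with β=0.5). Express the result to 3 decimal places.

Fβ = (1+β²)·TP / ((1+β²)·TP + β²·FN + FP), with β²=1/4
= 1.25·249 / (1.25·249 + 0.25·392 + 73) = 0.645

0.645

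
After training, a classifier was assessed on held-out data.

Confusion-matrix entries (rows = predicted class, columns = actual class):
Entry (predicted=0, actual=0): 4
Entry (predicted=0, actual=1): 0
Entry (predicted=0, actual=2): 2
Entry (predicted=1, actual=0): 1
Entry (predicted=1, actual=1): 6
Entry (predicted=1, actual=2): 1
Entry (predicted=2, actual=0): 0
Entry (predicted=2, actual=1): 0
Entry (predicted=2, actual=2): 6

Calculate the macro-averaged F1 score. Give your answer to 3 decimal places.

0.795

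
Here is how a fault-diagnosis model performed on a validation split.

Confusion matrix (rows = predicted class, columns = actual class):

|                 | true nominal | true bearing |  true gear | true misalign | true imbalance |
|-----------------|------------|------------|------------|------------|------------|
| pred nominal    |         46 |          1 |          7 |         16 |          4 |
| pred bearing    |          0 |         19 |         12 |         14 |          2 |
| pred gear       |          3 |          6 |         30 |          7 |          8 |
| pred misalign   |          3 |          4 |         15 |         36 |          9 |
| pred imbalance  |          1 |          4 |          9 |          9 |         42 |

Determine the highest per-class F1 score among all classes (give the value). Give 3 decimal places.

Per-class F1 score (2·TP/(2·TP+FP+FN)):
  nominal: TP=46, FP=1+7+16+4=28, FN=0+3+3+1=7 → 92/127 = 0.7244
  bearing: TP=19, FP=0+12+14+2=28, FN=1+6+4+4=15 → 38/81 = 0.4691
  gear: TP=30, FP=3+6+7+8=24, FN=7+12+15+9=43 → 60/127 = 0.4724
  misalign: TP=36, FP=3+4+15+9=31, FN=16+14+7+9=46 → 72/149 = 0.4832
  imbalance: TP=42, FP=1+4+9+9=23, FN=4+2+8+9=23 → 84/130 = 0.6462
Highest is class 'nominal' with F1 score = 0.724.

0.724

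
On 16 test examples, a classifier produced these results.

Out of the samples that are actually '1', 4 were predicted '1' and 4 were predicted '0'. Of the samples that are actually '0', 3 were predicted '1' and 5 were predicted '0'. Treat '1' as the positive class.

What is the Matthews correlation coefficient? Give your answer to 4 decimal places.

0.1260

MCC = (TP·TN − FP·FN) / √((TP+FP)(TP+FN)(TN+FP)(TN+FN))
Numerator = 4·5 − 3·4 = 8
Denominator = √(7·8·8·9) = √4032 = 63.4980
MCC = 8 / 63.4980 = 0.1260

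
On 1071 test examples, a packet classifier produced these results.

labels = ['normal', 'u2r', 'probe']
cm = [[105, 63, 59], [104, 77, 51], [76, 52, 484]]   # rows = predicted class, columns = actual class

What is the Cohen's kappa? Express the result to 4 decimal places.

Observed agreement pₒ = trace/N = 666/1071 = 0.62185
Expected agreement pₑ = Σ (rowᵢ·colᵢ)/N² = (285·227 + 192·232 + 594·612)/1071² = 0.41216
κ = (pₒ − pₑ)/(1 − pₑ) = (0.62185 − 0.41216)/(1 − 0.41216) = 0.3567

0.3567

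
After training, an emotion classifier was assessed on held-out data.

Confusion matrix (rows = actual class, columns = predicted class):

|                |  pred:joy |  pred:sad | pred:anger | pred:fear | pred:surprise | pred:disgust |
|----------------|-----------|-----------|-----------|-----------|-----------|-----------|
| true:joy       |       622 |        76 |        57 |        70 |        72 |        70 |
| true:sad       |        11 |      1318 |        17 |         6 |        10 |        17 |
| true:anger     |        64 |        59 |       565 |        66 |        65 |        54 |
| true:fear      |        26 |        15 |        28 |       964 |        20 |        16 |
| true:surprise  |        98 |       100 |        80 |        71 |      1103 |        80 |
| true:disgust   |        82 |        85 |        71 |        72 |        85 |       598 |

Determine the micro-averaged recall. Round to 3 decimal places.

Micro-averaging pools counts across classes: ΣTP=5170, ΣFP=1643, ΣFN=1643.
Micro-recall = TP/(TP+FN) on pooled counts = 0.759 (equals overall accuracy in single-label multiclass).

0.759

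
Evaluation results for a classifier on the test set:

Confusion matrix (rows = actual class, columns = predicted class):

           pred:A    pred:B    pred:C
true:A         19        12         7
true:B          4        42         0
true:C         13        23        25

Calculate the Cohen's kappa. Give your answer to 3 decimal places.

Observed agreement pₒ = trace/N = 86/145 = 0.5931
Expected agreement pₑ = Σ (rowᵢ·colᵢ)/N² = (38·36 + 46·77 + 61·32)/145² = 0.3264
κ = (pₒ − pₑ)/(1 − pₑ) = (0.5931 − 0.3264)/(1 − 0.3264) = 0.396

0.396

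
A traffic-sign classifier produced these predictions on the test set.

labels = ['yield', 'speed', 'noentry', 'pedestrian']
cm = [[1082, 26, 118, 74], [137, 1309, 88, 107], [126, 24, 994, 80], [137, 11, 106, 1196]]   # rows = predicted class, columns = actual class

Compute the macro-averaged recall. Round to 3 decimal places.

Per-class recall (TP/(TP+FN)):
  yield: TP=1082, FN=137+126+137=400 → 1082/1482 = 0.7301
  speed: TP=1309, FN=26+24+11=61 → 1309/1370 = 0.9555
  noentry: TP=994, FN=118+88+106=312 → 994/1306 = 0.7611
  pedestrian: TP=1196, FN=74+107+80=261 → 1196/1457 = 0.8209
Macro-recall = mean = (0.7301 + 0.9555 + 0.7611 + 0.8209) / 4 = 0.817

0.817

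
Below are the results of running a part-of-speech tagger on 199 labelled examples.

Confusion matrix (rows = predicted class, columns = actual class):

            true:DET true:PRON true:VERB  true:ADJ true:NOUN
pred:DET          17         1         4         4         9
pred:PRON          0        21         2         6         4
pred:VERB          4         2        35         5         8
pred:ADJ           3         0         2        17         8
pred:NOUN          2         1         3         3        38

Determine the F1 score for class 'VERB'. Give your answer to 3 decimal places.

0.700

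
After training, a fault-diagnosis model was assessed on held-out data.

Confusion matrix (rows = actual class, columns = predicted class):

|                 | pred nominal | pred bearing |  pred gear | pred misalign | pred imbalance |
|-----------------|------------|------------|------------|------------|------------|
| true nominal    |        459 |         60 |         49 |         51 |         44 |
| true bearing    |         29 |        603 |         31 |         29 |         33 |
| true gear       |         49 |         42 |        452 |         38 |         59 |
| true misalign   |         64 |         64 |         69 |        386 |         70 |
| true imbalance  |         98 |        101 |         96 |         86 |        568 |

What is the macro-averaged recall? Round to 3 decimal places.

Per-class recall (TP/(TP+FN)):
  nominal: TP=459, FN=60+49+51+44=204 → 459/663 = 0.6923
  bearing: TP=603, FN=29+31+29+33=122 → 603/725 = 0.8317
  gear: TP=452, FN=49+42+38+59=188 → 452/640 = 0.7063
  misalign: TP=386, FN=64+64+69+70=267 → 386/653 = 0.5911
  imbalance: TP=568, FN=98+101+96+86=381 → 568/949 = 0.5985
Macro-recall = mean = (0.6923 + 0.8317 + 0.7063 + 0.5911 + 0.5985) / 5 = 0.684

0.684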